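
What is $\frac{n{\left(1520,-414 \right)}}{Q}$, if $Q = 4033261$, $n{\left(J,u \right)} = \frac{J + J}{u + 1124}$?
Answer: $\frac{304}{286361531} \approx 1.0616 \cdot 10^{-6}$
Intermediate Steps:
$n{\left(J,u \right)} = \frac{2 J}{1124 + u}$
$\frac{n{\left(1520,-414 \right)}}{Q} = \frac{2 \cdot 1520 \frac{1}{1124 - 414}}{4033261} = 2 \cdot 1520 \cdot \frac{1}{710} \cdot \frac{1}{4033261} = \frac{304}{71} \cdot \frac{1}{4033261} = \frac{304}{286361531}$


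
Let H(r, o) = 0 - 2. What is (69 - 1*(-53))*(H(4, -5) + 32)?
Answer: 3660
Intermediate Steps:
H(r, o) = -2
(69 - 1*(-53))*(H(4, -5) + 32) = (69 - 1*(-53))*(-2 + 32) = (69 + 53)*30 = 122*30 = 3660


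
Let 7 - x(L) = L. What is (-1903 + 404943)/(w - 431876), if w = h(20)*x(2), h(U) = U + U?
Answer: -100760/107919 ≈ -0.93366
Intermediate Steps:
h(U) = 2*U
x(L) = 7 - L
w = 200 (w = (2*20)*(7 - 1*2) = 40*(7 - 2) = 40*5 = 200)
(-1903 + 404943)/(w - 431876) = (-1903 + 404943)/(200 - 431876) = 403040/(-431676) = 403040*(-1/431676) = -100760/107919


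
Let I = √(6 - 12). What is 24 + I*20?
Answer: 24 + 20*I*√6 ≈ 24.0 + 48.99*I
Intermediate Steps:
I = I*√6 (I = √(-6) = I*√6 ≈ 2.4495*I)
24 + I*20 = 24 + (I*√6)*20 = 24 + 20*I*√6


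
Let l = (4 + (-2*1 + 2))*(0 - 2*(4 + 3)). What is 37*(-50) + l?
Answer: -1906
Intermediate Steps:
l = -56 (l = (4 + (-2 + 2))*(0 - 2*7) = (4 + 0)*(0 - 14) = 4*(-14) = -56)
37*(-50) + l = 37*(-50) - 56 = -1850 - 56 = -1906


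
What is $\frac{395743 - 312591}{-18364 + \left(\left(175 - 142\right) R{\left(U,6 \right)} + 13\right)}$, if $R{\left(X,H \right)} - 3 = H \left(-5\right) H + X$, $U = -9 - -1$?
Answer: $- \frac{10394}{3057} \approx -3.4001$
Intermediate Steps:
$U = -8$ ($U = -9 + 1 = -8$)
$R{\left(X,H \right)} = 3 + X - 5 H^{2}$ ($R{\left(X,H \right)} = 3 + \left(H \left(-5\right) H + X\right) = 3 + \left(- 5 H H + X\right) = 3 - \left(- X + 5 H^{2}\right) = 3 + X - 5 H^{2}$)
$\frac{395743 - 312591}{-18364 + \left(\left(175 - 142\right) R{\left(U,6 \right)} + 13\right)} = \frac{395743 - 312591}{-18364 + \left(\left(175 - 142\right) \left(3 - 8 - 5 \cdot 6^{2}\right) + 13\right)} = \frac{83152}{-18364 + \left(33 \left(3 - 8 - 180\right) + 13\right)} = \frac{83152}{-18364 + \left(33 \left(-185\right) + 13\right)} = \frac{83152}{-18364 + \left(-6105 + 13\right)} = \frac{83152}{-18364 - 6092} = \frac{83152}{-24456} = 83152 \left(- \frac{1}{24456}\right) = - \frac{10394}{3057}$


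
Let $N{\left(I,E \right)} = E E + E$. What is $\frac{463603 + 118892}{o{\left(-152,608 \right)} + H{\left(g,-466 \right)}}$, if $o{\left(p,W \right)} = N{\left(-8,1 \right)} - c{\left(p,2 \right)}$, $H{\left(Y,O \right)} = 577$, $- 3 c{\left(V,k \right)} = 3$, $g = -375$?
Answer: $\frac{116499}{116} \approx 1004.3$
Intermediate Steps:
$c{\left(V,k \right)} = -1$ ($c{\left(V,k \right)} = \left(- \frac{1}{3}\right) 3 = -1$)
$N{\left(I,E \right)} = E + E^{2}$ ($N{\left(I,E \right)} = E^{2} + E = E + E^{2}$)
$o{\left(p,W \right)} = 3$ ($o{\left(p,W \right)} = 1 \left(1 + 1\right) - -1 = 1 \cdot 2 + 1 = 2 + 1 = 3$)
$\frac{463603 + 118892}{o{\left(-152,608 \right)} + H{\left(g,-466 \right)}} = \frac{463603 + 118892}{3 + 577} = \frac{582495}{580} = 582495 \cdot \frac{1}{580} = \frac{116499}{116}$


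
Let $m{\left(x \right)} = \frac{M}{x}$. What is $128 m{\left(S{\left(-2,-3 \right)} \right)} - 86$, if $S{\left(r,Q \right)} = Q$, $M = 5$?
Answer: $- \frac{898}{3} \approx -299.33$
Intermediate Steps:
$m{\left(x \right)} = \frac{5}{x}$
$128 m{\left(S{\left(-2,-3 \right)} \right)} - 86 = 128 \frac{5}{-3} - 86 = 128 \cdot 5 \left(- \frac{1}{3}\right) - 86 = 128 \left(- \frac{5}{3}\right) - 86 = - \frac{640}{3} - 86 = - \frac{898}{3}$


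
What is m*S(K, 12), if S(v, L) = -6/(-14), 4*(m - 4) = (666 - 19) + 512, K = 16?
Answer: 3525/28 ≈ 125.89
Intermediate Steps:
m = 1175/4 (m = 4 + ((666 - 19) + 512)/4 = 4 + (647 + 512)/4 = 4 + (¼)*1159 = 4 + 1159/4 = 1175/4 ≈ 293.75)
S(v, L) = 3/7 (S(v, L) = -6*(-1/14) = 3/7)
m*S(K, 12) = (1175/4)*(3/7) = 3525/28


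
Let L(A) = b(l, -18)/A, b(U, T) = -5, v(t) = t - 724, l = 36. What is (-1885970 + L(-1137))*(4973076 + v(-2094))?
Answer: -10657962230204330/1137 ≈ -9.3737e+12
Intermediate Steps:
v(t) = -724 + t
L(A) = -5/A
(-1885970 + L(-1137))*(4973076 + v(-2094)) = (-1885970 - 5/(-1137))*(4973076 + (-724 - 2094)) = (-1885970 - 5*(-1/1137))*(4973076 - 2818) = (-1885970 + 5/1137)*4970258 = -2144347885/1137*4970258 = -10657962230204330/1137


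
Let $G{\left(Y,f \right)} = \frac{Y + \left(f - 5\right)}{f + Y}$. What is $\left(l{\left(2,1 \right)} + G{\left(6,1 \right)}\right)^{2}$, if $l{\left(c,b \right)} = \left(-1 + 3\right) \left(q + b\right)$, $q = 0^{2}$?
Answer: $\frac{256}{49} \approx 5.2245$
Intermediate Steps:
$q = 0$
$G{\left(Y,f \right)} = \frac{-5 + Y + f}{Y + f}$ ($G{\left(Y,f \right)} = \frac{Y + \left(f - 5\right)}{Y + f} = \frac{Y + \left(-5 + f\right)}{Y + f} = \frac{-5 + Y + f}{Y + f}$)
$l{\left(c,b \right)} = 2 b$ ($l{\left(c,b \right)} = \left(-1 + 3\right) \left(0 + b\right) = 2 b$)
$\left(l{\left(2,1 \right)} + G{\left(6,1 \right)}\right)^{2} = \left(2 \cdot 1 + \frac{-5 + 6 + 1}{6 + 1}\right)^{2} = \left(2 + \frac{1}{7} \cdot 2\right)^{2} = \left(2 + \frac{2}{7}\right)^{2} = \left(\frac{16}{7}\right)^{2} = \frac{256}{49}$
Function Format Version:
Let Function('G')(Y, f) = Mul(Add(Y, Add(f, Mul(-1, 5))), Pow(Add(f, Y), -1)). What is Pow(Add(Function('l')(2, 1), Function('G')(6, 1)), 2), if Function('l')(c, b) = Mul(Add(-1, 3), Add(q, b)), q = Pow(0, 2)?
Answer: Rational(256, 49) ≈ 5.2245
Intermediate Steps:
q = 0
Function('G')(Y, f) = Mul(Pow(Add(Y, f), -1), Add(-5, Y, f)) (Function('G')(Y, f) = Mul(Add(Y, Add(f, -5)), Pow(Add(Y, f), -1)) = Mul(Add(Y, Add(-5, f)), Pow(Add(Y, f), -1)) = Mul(Add(-5, Y, f), Pow(Add(Y, f), -1)) = Mul(Pow(Add(Y, f), -1), Add(-5, Y, f)))
Function('l')(c, b) = Mul(2, b) (Function('l')(c, b) = Mul(Add(-1, 3), Add(0, b)) = Mul(2, b))
Pow(Add(Function('l')(2, 1), Function('G')(6, 1)), 2) = Pow(Add(Mul(2, 1), Mul(Pow(Add(6, 1), -1), Add(-5, 6, 1))), 2) = Pow(Add(2, Mul(Pow(7, -1), 2)), 2) = Pow(Add(2, Mul(Rational(1, 7), 2)), 2) = Pow(Add(2, Rational(2, 7)), 2) = Pow(Rational(16, 7), 2) = Rational(256, 49)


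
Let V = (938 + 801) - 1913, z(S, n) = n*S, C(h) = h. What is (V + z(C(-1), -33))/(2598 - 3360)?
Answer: 47/254 ≈ 0.18504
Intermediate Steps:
z(S, n) = S*n
V = -174 (V = 1739 - 1913 = -174)
(V + z(C(-1), -33))/(2598 - 3360) = (-174 - 1*(-33))/(2598 - 3360) = (-174 + 33)/(-762) = -141*(-1/762) = 47/254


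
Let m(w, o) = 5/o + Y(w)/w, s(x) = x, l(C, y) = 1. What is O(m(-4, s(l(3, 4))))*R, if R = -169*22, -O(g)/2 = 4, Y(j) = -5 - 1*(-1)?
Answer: 29744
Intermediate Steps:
Y(j) = -4 (Y(j) = -5 + 1 = -4)
m(w, o) = -4/w + 5/o (m(w, o) = 5/o - 4/w = -4/w + 5/o)
O(g) = -8 (O(g) = -2*4 = -8)
R = -3718
O(m(-4, s(l(3, 4))))*R = -8*(-3718) = 29744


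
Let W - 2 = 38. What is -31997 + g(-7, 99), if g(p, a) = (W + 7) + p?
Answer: -31957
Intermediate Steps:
W = 40 (W = 2 + 38 = 40)
g(p, a) = 47 + p (g(p, a) = (40 + 7) + p = 47 + p)
-31997 + g(-7, 99) = -31997 + (47 - 7) = -31997 + 40 = -31957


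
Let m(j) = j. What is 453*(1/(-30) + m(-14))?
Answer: -63571/10 ≈ -6357.1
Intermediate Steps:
453*(1/(-30) + m(-14)) = 453*(1/(-30) - 14) = 453*(-1/30 - 14) = 453*(-421/30) = -63571/10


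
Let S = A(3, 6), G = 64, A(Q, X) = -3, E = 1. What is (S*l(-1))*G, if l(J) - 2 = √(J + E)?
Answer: -384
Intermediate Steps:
l(J) = 2 + √(1 + J) (l(J) = 2 + √(J + 1) = 2 + √(1 + J))
S = -3
(S*l(-1))*G = -3*(2 + √(1 - 1))*64 = -3*(2 + √0)*64 = -3*(2 + 0)*64 = -3*2*64 = -6*64 = -384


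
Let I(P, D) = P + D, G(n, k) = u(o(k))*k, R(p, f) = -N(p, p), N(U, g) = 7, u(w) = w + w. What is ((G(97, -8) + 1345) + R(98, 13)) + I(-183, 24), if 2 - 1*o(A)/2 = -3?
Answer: 1019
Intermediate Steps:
o(A) = 10 (o(A) = 4 - 2*(-3) = 4 + 6 = 10)
u(w) = 2*w
R(p, f) = -7 (R(p, f) = -1*7 = -7)
G(n, k) = 20*k (G(n, k) = (2*10)*k = 20*k)
I(P, D) = D + P
((G(97, -8) + 1345) + R(98, 13)) + I(-183, 24) = ((20*(-8) + 1345) - 7) + (24 - 183) = ((-160 + 1345) - 7) - 159 = (1185 - 7) - 159 = 1178 - 159 = 1019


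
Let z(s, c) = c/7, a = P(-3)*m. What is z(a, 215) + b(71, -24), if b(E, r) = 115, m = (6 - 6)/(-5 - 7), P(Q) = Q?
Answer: 1020/7 ≈ 145.71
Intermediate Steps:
m = 0 (m = 0/(-12) = 0*(-1/12) = 0)
a = 0 (a = -3*0 = 0)
z(s, c) = c/7 (z(s, c) = c*(⅐) = c/7)
z(a, 215) + b(71, -24) = (⅐)*215 + 115 = 215/7 + 115 = 1020/7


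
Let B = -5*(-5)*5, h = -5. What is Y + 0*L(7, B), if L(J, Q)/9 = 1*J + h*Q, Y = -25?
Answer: -25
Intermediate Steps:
B = 125 (B = 25*5 = 125)
L(J, Q) = -45*Q + 9*J (L(J, Q) = 9*(1*J - 5*Q) = 9*(J - 5*Q) = -45*Q + 9*J)
Y + 0*L(7, B) = -25 + 0*(-45*125 + 9*7) = -25 + 0*(-5625 + 63) = -25 + 0*(-5562) = -25 + 0 = -25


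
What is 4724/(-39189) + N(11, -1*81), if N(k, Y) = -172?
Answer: -6745232/39189 ≈ -172.12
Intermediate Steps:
4724/(-39189) + N(11, -1*81) = 4724/(-39189) - 172 = 4724*(-1/39189) - 172 = -4724/39189 - 172 = -6745232/39189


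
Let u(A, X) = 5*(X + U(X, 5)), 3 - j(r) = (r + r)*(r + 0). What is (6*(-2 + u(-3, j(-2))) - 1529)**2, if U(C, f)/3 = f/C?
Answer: 3171961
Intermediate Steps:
U(C, f) = 3*f/C (U(C, f) = 3*(f/C) = 3*f/C)
j(r) = 3 - 2*r**2 (j(r) = 3 - (r + r)*(r + 0) = 3 - 2*r*r = 3 - 2*r**2)
u(A, X) = 5*X + 75/X (u(A, X) = 5*(X + 3*5/X) = 5*(X + 15/X) = 5*X + 75/X)
(6*(-2 + u(-3, j(-2))) - 1529)**2 = (6*(-2 + (5*(3 - 2*(-2)**2) + 75/(3 - 2*(-2)**2))) - 1529)**2 = (6*(-2 + (5*(3 - 2*4) + 75/(3 - 2*4))) - 1529)**2 = (6*(-2 + (5*(3 - 8) + 75/(3 - 8))) - 1529)**2 = (6*(-2 + (5*(-5) + 75/(-5))) - 1529)**2 = (6*(-2 + (-25 + 75*(-1/5))) - 1529)**2 = (6*(-2 + (-25 - 15)) - 1529)**2 = (6*(-2 - 40) - 1529)**2 = (6*(-42) - 1529)**2 = (-252 - 1529)**2 = (-1781)**2 = 3171961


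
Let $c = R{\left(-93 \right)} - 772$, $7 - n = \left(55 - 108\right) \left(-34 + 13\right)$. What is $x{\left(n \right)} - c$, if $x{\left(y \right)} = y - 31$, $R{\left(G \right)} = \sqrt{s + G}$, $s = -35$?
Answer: $-365 - 8 i \sqrt{2} \approx -365.0 - 11.314 i$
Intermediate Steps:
$R{\left(G \right)} = \sqrt{-35 + G}$
$n = -1106$ ($n = 7 - \left(55 - 108\right) \left(-34 + 13\right) = 7 - \left(-53\right) \left(-21\right) = 7 - 1113 = -1106$)
$x{\left(y \right)} = -31 + y$ ($x{\left(y \right)} = y - 31 = -31 + y$)
$c = -772 + 8 i \sqrt{2}$ ($c = \sqrt{-35 - 93} - 772 = \sqrt{-128} - 772 = 8 i \sqrt{2} - 772 = -772 + 8 i \sqrt{2} \approx -772.0 + 11.314 i$)
$x{\left(n \right)} - c = \left(-31 - 1106\right) - \left(-772 + 8 i \sqrt{2}\right) = -1137 + \left(772 - 8 i \sqrt{2}\right) = -365 - 8 i \sqrt{2}$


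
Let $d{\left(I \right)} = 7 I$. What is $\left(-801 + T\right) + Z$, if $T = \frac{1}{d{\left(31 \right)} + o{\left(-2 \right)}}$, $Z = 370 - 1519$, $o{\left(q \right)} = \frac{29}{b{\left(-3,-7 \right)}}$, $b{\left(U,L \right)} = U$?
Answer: $- \frac{1212897}{622} \approx -1950.0$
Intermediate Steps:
$o{\left(q \right)} = - \frac{29}{3}$ ($o{\left(q \right)} = \frac{29}{-3} = 29 \left(- \frac{1}{3}\right) = - \frac{29}{3}$)
$Z = -1149$
$T = \frac{3}{622}$ ($T = \frac{1}{7 \cdot 31 - \frac{29}{3}} = \frac{1}{217 - \frac{29}{3}} = \frac{1}{\frac{622}{3}} = \frac{3}{622} \approx 0.0048231$)
$\left(-801 + T\right) + Z = \left(-801 + \frac{3}{622}\right) - 1149 = - \frac{498219}{622} - 1149 = - \frac{1212897}{622}$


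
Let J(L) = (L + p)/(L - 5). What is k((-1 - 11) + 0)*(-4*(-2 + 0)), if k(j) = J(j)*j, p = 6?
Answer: -576/17 ≈ -33.882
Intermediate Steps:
J(L) = (6 + L)/(-5 + L) (J(L) = (L + 6)/(L - 5) = (6 + L)/(-5 + L))
k(j) = j*(6 + j)/(-5 + j) (k(j) = ((6 + j)/(-5 + j))*j = j*(6 + j)/(-5 + j))
k((-1 - 11) + 0)*(-4*(-2 + 0)) = (((-1 - 11) + 0)*(6 + ((-1 - 11) + 0))/(-5 + ((-1 - 11) + 0)))*(-4*(-2 + 0)) = ((-12 + 0)*(6 + (-12 + 0))/(-5 + (-12 + 0)))*(-4*(-2)) = -12*(6 - 12)/(-5 - 12)*8 = -12*(-6)/(-17)*8 = -12*(-1/17)*(-6)*8 = -72/17*8 = -576/17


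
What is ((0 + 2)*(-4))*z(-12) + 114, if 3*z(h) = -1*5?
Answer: 382/3 ≈ 127.33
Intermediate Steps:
z(h) = -5/3 (z(h) = (-1*5)/3 = (⅓)*(-5) = -5/3)
((0 + 2)*(-4))*z(-12) + 114 = ((0 + 2)*(-4))*(-5/3) + 114 = (2*(-4))*(-5/3) + 114 = -8*(-5/3) + 114 = 40/3 + 114 = 382/3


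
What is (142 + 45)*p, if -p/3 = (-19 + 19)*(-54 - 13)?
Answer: 0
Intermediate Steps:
p = 0 (p = -3*(-19 + 19)*(-54 - 13) = -0*(-67) = -3*0 = 0)
(142 + 45)*p = (142 + 45)*0 = 187*0 = 0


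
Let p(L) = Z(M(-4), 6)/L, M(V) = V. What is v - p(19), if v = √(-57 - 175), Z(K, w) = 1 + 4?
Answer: -5/19 + 2*I*√58 ≈ -0.26316 + 15.232*I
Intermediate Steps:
Z(K, w) = 5
p(L) = 5/L
v = 2*I*√58 (v = √(-232) = 2*I*√58 ≈ 15.232*I)
v - p(19) = 2*I*√58 - 5/19 = -5/19 + 2*I*√58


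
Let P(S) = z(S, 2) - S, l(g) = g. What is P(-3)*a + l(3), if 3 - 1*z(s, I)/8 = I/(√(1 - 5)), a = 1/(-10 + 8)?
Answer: -21/2 - 4*I ≈ -10.5 - 4.0*I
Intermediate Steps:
a = -½ (a = 1/(-2) = -½ ≈ -0.50000)
z(s, I) = 24 + 4*I*I (z(s, I) = 24 - 8*I/(√(1 - 5)) = 24 - 8*I/(√(-4)) = 24 - 8*I/(2*I) = 24 - 8*I*(-I/2) = 24 - (-4)*I*I = 24 + 4*I*I)
P(S) = 24 - S + 8*I (P(S) = (24 + 4*I*2) - S = (24 + 8*I) - S = 24 - S + 8*I)
P(-3)*a + l(3) = (24 - 1*(-3) + 8*I)*(-½) + 3 = (24 + 3 + 8*I)*(-½) + 3 = (27 + 8*I)*(-½) + 3 = (-27/2 - 4*I) + 3 = -21/2 - 4*I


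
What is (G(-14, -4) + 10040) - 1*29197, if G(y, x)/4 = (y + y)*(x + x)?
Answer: -18261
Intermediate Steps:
G(y, x) = 16*x*y (G(y, x) = 4*((y + y)*(x + x)) = 4*((2*y)*(2*x)) = 4*(4*x*y) = 16*x*y)
(G(-14, -4) + 10040) - 1*29197 = (16*(-4)*(-14) + 10040) - 1*29197 = (896 + 10040) - 29197 = 10936 - 29197 = -18261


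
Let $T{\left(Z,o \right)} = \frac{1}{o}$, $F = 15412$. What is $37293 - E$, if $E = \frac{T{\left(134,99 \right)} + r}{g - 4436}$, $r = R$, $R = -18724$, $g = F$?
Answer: $\frac{40525322507}{1086624} \approx 37295.0$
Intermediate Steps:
$g = 15412$
$r = -18724$
$E = - \frac{1853675}{1086624}$ ($E = \frac{\frac{1}{99} - 18724}{15412 - 4436} = \frac{\frac{1}{99} - 18724}{10976} = \left(- \frac{1853675}{99}\right) \frac{1}{10976} = - \frac{1853675}{1086624} \approx -1.7059$)
$37293 - E = 37293 - - \frac{1853675}{1086624} = 37293 + \frac{1853675}{1086624} = \frac{40525322507}{1086624}$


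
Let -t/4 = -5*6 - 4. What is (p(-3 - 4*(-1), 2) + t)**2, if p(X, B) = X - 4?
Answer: 17689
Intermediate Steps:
t = 136 (t = -4*(-5*6 - 4) = -4*(-30 - 4) = -4*(-34) = 136)
p(X, B) = -4 + X
(p(-3 - 4*(-1), 2) + t)**2 = ((-4 + (-3 - 4*(-1))) + 136)**2 = ((-4 + (-3 + 4)) + 136)**2 = ((-4 + 1) + 136)**2 = (-3 + 136)**2 = 133**2 = 17689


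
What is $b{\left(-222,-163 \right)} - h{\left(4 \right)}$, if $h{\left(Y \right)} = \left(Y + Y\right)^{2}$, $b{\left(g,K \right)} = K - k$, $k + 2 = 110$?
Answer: $-335$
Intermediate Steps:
$k = 108$ ($k = -2 + 110 = 108$)
$b{\left(g,K \right)} = -108 + K$ ($b{\left(g,K \right)} = K - 108 = -108 + K$)
$h{\left(Y \right)} = 4 Y^{2}$ ($h{\left(Y \right)} = \left(2 Y\right)^{2} = 4 Y^{2}$)
$b{\left(-222,-163 \right)} - h{\left(4 \right)} = \left(-108 - 163\right) - 4 \cdot 4^{2} = -271 - 4 \cdot 16 = -271 - 64 = -335$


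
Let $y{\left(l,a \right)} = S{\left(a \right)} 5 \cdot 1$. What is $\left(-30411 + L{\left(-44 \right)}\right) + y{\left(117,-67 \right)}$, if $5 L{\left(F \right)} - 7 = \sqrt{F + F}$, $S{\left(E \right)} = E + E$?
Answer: $- \frac{155398}{5} + \frac{2 i \sqrt{22}}{5} \approx -31080.0 + 1.8762 i$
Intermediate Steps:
$S{\left(E \right)} = 2 E$
$L{\left(F \right)} = \frac{7}{5} + \frac{\sqrt{2} \sqrt{F}}{5}$ ($L{\left(F \right)} = \frac{7}{5} + \frac{\sqrt{F + F}}{5} = \frac{7}{5} + \frac{\sqrt{2 F}}{5} = \frac{7}{5} + \frac{\sqrt{2} \sqrt{F}}{5}$)
$y{\left(l,a \right)} = 10 a$ ($y{\left(l,a \right)} = 2 a 5 \cdot 1 = 10 a 1 = 10 a$)
$\left(-30411 + L{\left(-44 \right)}\right) + y{\left(117,-67 \right)} = \left(-30411 + \left(\frac{7}{5} + \frac{\sqrt{2} \sqrt{-44}}{5}\right)\right) + 10 \left(-67\right) = \left(-30411 + \left(\frac{7}{5} + \frac{\sqrt{2} \cdot 2 i \sqrt{11}}{5}\right)\right) - 670 = \left(-30411 + \left(\frac{7}{5} + \frac{2 i \sqrt{22}}{5}\right)\right) - 670 = \left(- \frac{152048}{5} + \frac{2 i \sqrt{22}}{5}\right) - 670 = - \frac{155398}{5} + \frac{2 i \sqrt{22}}{5}$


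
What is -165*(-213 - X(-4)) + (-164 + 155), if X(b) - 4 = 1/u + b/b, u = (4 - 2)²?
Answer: 144009/4 ≈ 36002.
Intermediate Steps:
u = 4 (u = 2² = 4)
X(b) = 21/4 (X(b) = 4 + (1/4 + b/b) = 4 + (1*(¼) + 1) = 4 + (¼ + 1) = 4 + 5/4 = 21/4)
-165*(-213 - X(-4)) + (-164 + 155) = -165*(-213 - 1*21/4) + (-164 + 155) = -165*(-213 - 21/4) - 9 = -165*(-873/4) - 9 = 144045/4 - 9 = 144009/4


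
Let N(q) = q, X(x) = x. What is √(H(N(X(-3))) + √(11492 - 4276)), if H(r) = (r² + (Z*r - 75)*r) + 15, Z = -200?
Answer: √(-1551 + 4*√451) ≈ 38.289*I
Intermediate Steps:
H(r) = 15 + r² + r*(-75 - 200*r) (H(r) = (r² + (-200*r - 75)*r) + 15 = (r² + (-75 - 200*r)*r) + 15 = (r² + r*(-75 - 200*r)) + 15 = 15 + r² + r*(-75 - 200*r))
√(H(N(X(-3))) + √(11492 - 4276)) = √((15 - 199*(-3)² - 75*(-3)) + √(11492 - 4276)) = √((15 - 199*9 + 225) + √7216) = √((15 - 1791 + 225) + 4*√451) = √(-1551 + 4*√451)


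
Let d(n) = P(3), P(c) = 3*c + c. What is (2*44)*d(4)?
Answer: 1056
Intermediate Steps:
P(c) = 4*c
d(n) = 12 (d(n) = 4*3 = 12)
(2*44)*d(4) = (2*44)*12 = 88*12 = 1056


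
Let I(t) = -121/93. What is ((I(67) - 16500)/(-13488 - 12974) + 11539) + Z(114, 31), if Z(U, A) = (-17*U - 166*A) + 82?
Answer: 11166937363/2460966 ≈ 4537.6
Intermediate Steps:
I(t) = -121/93 (I(t) = -121*1/93 = -121/93)
Z(U, A) = 82 - 166*A - 17*U (Z(U, A) = (-166*A - 17*U) + 82 = 82 - 166*A - 17*U)
((I(67) - 16500)/(-13488 - 12974) + 11539) + Z(114, 31) = ((-121/93 - 16500)/(-13488 - 12974) + 11539) + (82 - 166*31 - 17*114) = (-1534621/93/(-26462) + 11539) + (82 - 5146 - 1938) = (-1534621/93*(-1/26462) + 11539) - 7002 = (1534621/2460966 + 11539) - 7002 = 28398621295/2460966 - 7002 = 11166937363/2460966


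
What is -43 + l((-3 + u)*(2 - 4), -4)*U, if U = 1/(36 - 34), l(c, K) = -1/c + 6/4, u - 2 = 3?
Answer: -337/8 ≈ -42.125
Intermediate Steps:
u = 5 (u = 2 + 3 = 5)
l(c, K) = 3/2 - 1/c (l(c, K) = -1/c + 6*(1/4) = -1/c + 3/2 = 3/2 - 1/c)
U = 1/2 ≈ 0.50000
-43 + l((-3 + u)*(2 - 4), -4)*U = -43 + (3/2 - 1/((-3 + 5)*(2 - 4)))*(1/2) = -43 + (3/2 - 1/(2*(-2)))*(1/2) = -43 + (3/2 - 1/(-4))*(1/2) = -43 + (3/2 - 1*(-1/4))*(1/2) = -43 + (3/2 + 1/4)*(1/2) = -43 + (7/4)*(1/2) = -43 + 7/8 = -337/8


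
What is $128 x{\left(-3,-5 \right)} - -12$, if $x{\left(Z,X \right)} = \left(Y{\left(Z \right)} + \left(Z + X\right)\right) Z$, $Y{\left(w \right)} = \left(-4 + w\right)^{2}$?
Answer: $-15732$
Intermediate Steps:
$x{\left(Z,X \right)} = Z \left(X + Z + \left(-4 + Z\right)^{2}\right)$ ($x{\left(Z,X \right)} = \left(\left(-4 + Z\right)^{2} + \left(Z + X\right)\right) Z = \left(\left(-4 + Z\right)^{2} + \left(X + Z\right)\right) Z = \left(X + Z + \left(-4 + Z\right)^{2}\right) Z = Z \left(X + Z + \left(-4 + Z\right)^{2}\right)$)
$128 x{\left(-3,-5 \right)} - -12 = 128 \left(- 3 \left(-5 - 3 + \left(-4 - 3\right)^{2}\right)\right) - -12 = 128 \left(- 3 \left(-5 - 3 + \left(-7\right)^{2}\right)\right) + 12 = 128 \left(- 3 \left(-5 - 3 + 49\right)\right) + 12 = 128 \left(\left(-3\right) 41\right) + 12 = 128 \left(-123\right) + 12 = -15744 + 12 = -15732$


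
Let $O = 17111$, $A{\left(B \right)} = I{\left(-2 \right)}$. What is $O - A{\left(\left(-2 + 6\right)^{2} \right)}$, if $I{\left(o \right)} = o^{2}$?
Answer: $17107$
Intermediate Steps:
$A{\left(B \right)} = 4$ ($A{\left(B \right)} = \left(-2\right)^{2} = 4$)
$O - A{\left(\left(-2 + 6\right)^{2} \right)} = 17111 - 4 = 17107$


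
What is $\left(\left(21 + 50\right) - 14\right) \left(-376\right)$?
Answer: $-21432$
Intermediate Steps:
$\left(\left(21 + 50\right) - 14\right) \left(-376\right) = \left(71 - 14\right) \left(-376\right) = 57 \left(-376\right) = -21432$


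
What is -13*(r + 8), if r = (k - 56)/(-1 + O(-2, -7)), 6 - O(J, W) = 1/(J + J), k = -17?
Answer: 1612/21 ≈ 76.762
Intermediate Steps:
O(J, W) = 6 - 1/(2*J) (O(J, W) = 6 - 1/(J + J) = 6 - 1/(2*J))
r = -292/21 (r = (-17 - 56)/(-1 + (6 - ½/(-2))) = -73/(-1 + (6 - ½*(-½))) = -73/(-1 + (6 + ¼)) = -73/(-1 + 25/4) = -73/21/4 = -73*4/21 = -292/21 ≈ -13.905)
-13*(r + 8) = -13*(-292/21 + 8) = -13*(-124/21) = 1612/21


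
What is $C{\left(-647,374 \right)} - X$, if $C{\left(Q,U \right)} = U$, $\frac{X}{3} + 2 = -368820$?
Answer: $1106840$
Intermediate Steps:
$X = -1106466$ ($X = -6 + 3 \left(-368820\right) = -6 - 1106460 = -1106466$)
$C{\left(-647,374 \right)} - X = 374 - -1106466 = 374 + 1106466 = 1106840$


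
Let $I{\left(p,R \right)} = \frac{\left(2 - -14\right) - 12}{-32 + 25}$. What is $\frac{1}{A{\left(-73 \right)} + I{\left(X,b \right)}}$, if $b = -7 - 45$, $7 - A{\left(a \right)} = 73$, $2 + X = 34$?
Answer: $- \frac{7}{466} \approx -0.015021$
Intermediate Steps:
$X = 32$ ($X = -2 + 34 = 32$)
$A{\left(a \right)} = -66$ ($A{\left(a \right)} = 7 - 73 = -66$)
$b = -52$
$I{\left(p,R \right)} = - \frac{4}{7}$ ($I{\left(p,R \right)} = \frac{\left(2 + 14\right) - 12}{-7} = \left(16 - 12\right) \left(- \frac{1}{7}\right) = 4 \left(- \frac{1}{7}\right) = - \frac{4}{7}$)
$\frac{1}{A{\left(-73 \right)} + I{\left(X,b \right)}} = \frac{1}{-66 - \frac{4}{7}} = \frac{1}{- \frac{466}{7}} = - \frac{7}{466}$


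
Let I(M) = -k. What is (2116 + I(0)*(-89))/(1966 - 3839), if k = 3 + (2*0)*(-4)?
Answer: -2383/1873 ≈ -1.2723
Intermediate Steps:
k = 3 (k = 3 + 0*(-4) = 3 + 0 = 3)
I(M) = -3 (I(M) = -1*3 = -3)
(2116 + I(0)*(-89))/(1966 - 3839) = (2116 - 3*(-89))/(1966 - 3839) = (2116 + 267)/(-1873) = 2383*(-1/1873) = -2383/1873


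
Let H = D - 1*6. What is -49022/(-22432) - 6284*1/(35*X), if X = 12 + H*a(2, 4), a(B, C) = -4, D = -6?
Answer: -4752061/5888400 ≈ -0.80702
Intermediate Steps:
H = -12 (H = -6 - 1*6 = -6 - 6 = -12)
X = 60 (X = 12 - 12*(-4) = 12 + 48 = 60)
-49022/(-22432) - 6284*1/(35*X) = -49022/(-22432) - 6284/(60*35) = -49022*(-1/22432) - 6284/2100 = 24511/11216 - 6284*1/2100 = 24511/11216 - 1571/525 = -4752061/5888400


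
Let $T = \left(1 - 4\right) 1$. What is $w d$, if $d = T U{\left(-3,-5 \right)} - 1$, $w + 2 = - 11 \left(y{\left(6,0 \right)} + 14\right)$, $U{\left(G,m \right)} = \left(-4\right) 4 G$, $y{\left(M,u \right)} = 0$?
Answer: $22620$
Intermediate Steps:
$U{\left(G,m \right)} = - 16 G$
$w = -156$ ($w = -2 - 11 \left(0 + 14\right) = -2 - 154 = -156$)
$T = -3$ ($T = \left(-3\right) 1 = -3$)
$d = -145$ ($d = - 3 \left(\left(-16\right) \left(-3\right)\right) - 1 = \left(-3\right) 48 - 1 = -144 - 1 = -145$)
$w d = \left(-156\right) \left(-145\right) = 22620$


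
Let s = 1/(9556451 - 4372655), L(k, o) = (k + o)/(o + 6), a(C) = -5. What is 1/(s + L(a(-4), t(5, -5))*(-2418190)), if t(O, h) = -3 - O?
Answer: -5183796/81480123720059 ≈ -6.3620e-8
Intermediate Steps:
L(k, o) = (k + o)/(6 + o)
s = 1/5183796 ≈ 1.9291e-7
1/(s + L(a(-4), t(5, -5))*(-2418190)) = 1/(1/5183796 + ((-5 + (-3 - 1*5))/(6 + (-3 - 1*5)))*(-2418190)) = 1/(1/5183796 + ((-5 + (-3 - 5))/(6 + (-3 - 5)))*(-2418190)) = 1/(1/5183796 + ((-5 - 8)/(6 - 8))*(-2418190)) = 1/(1/5183796 + (-13/(-2))*(-2418190)) = 1/(1/5183796 - 1/2*(-13)*(-2418190)) = 1/(1/5183796 + (13/2)*(-2418190)) = 1/(1/5183796 - 15718235) = 1/(-81480123720059/5183796) = -5183796/81480123720059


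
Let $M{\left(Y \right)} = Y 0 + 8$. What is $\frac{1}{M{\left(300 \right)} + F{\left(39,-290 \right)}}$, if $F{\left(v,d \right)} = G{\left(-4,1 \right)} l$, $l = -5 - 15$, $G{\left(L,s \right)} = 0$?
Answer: $\frac{1}{8} \approx 0.125$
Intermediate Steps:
$M{\left(Y \right)} = 8$ ($M{\left(Y \right)} = 0 + 8 = 8$)
$l = -20$ ($l = -5 - 15 = -20$)
$F{\left(v,d \right)} = 0$ ($F{\left(v,d \right)} = 0 \left(-20\right) = 0$)
$\frac{1}{M{\left(300 \right)} + F{\left(39,-290 \right)}} = \frac{1}{8 + 0} = \frac{1}{8}$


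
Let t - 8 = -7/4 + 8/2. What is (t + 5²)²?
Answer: 19881/16 ≈ 1242.6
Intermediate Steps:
t = 41/4 (t = 8 + (-7/4 + 8/2) = 8 + (-7*¼ + 8*(½)) = 8 + (-7/4 + 4) = 8 + 9/4 = 41/4 ≈ 10.250)
(t + 5²)² = (41/4 + 5²)² = (41/4 + 25)² = (141/4)² = 19881/16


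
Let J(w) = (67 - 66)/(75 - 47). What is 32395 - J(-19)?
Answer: 907059/28 ≈ 32395.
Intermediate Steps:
J(w) = 1/28
32395 - J(-19) = 32395 - 1*1/28 = 32395 - 1/28 = 907059/28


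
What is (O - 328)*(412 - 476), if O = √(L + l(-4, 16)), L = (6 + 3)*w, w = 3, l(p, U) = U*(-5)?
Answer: 20992 - 64*I*√53 ≈ 20992.0 - 465.93*I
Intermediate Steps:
l(p, U) = -5*U
L = 27 (L = (6 + 3)*3 = 9*3 = 27)
O = I*√53 (O = √(27 - 5*16) = √(27 - 80) = √(-53) = I*√53 ≈ 7.2801*I)
(O - 328)*(412 - 476) = (I*√53 - 328)*(412 - 476) = (-328 + I*√53)*(-64) = 20992 - 64*I*√53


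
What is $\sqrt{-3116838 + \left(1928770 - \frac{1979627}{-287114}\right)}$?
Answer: $\frac{5 i \sqrt{494569688530}}{3226} \approx 1090.0 i$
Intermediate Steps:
$\sqrt{-3116838 + \left(1928770 - \frac{1979627}{-287114}\right)} = \sqrt{-3116838 + \left(1928770 - - \frac{22243}{3226}\right)} = \sqrt{-3116838 + \left(1928770 + \frac{22243}{3226}\right)} = \sqrt{-3116838 + \frac{6222234263}{3226}} = \sqrt{- \frac{3832685125}{3226}} = \frac{5 i \sqrt{494569688530}}{3226}$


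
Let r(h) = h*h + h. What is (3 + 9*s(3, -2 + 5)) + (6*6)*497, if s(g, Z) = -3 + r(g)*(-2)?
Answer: 17652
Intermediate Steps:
r(h) = h + h² (r(h) = h² + h = h + h²)
s(g, Z) = -3 - 2*g*(1 + g) (s(g, Z) = -3 + (g*(1 + g))*(-2) = -3 - 2*g*(1 + g))
(3 + 9*s(3, -2 + 5)) + (6*6)*497 = (3 + 9*(-3 - 2*3*(1 + 3))) + (6*6)*497 = (3 + 9*(-3 - 2*3*4)) + 36*497 = (3 + 9*(-3 - 24)) + 17892 = (3 + 9*(-27)) + 17892 = (3 - 243) + 17892 = -240 + 17892 = 17652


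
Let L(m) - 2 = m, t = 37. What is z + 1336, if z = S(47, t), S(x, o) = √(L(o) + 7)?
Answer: 1336 + √46 ≈ 1342.8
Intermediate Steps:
L(m) = 2 + m
S(x, o) = √(9 + o) (S(x, o) = √((2 + o) + 7) = √(9 + o))
z = √46 (z = √(9 + 37) = √46 ≈ 6.7823)
z + 1336 = √46 + 1336 = 1336 + √46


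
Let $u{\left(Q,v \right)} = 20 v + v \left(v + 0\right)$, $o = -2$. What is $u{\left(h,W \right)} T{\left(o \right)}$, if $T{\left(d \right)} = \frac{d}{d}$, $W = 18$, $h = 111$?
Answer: $684$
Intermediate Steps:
$u{\left(Q,v \right)} = v^{2} + 20 v$ ($u{\left(Q,v \right)} = 20 v + v v = 20 v + v^{2} = v^{2} + 20 v$)
$T{\left(d \right)} = 1$
$u{\left(h,W \right)} T{\left(o \right)} = 18 \left(20 + 18\right) 1 = 18 \cdot 38 \cdot 1 = 684 \cdot 1 = 684$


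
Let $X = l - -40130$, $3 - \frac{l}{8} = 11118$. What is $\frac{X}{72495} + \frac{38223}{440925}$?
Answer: $- \frac{1249450291}{2130990525} \approx -0.58632$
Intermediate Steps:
$l = -88920$ ($l = 24 - 88944 = -88920$)
$X = -48790$ ($X = -88920 - -40130 = -88920 + 40130 = -48790$)
$\frac{X}{72495} + \frac{38223}{440925} = - \frac{48790}{72495} + \frac{38223}{440925} = \left(-48790\right) \frac{1}{72495} + 38223 \cdot \frac{1}{440925} = - \frac{9758}{14499} + \frac{12741}{146975} = - \frac{1249450291}{2130990525}$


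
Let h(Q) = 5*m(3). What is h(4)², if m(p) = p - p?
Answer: 0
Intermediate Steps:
m(p) = 0
h(Q) = 0 (h(Q) = 5*0 = 0)
h(4)² = 0² = 0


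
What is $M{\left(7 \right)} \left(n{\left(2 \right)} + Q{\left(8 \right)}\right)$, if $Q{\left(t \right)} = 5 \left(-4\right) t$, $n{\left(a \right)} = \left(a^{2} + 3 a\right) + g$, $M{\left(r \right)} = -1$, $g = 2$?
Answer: $148$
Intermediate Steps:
$n{\left(a \right)} = 2 + a^{2} + 3 a$ ($n{\left(a \right)} = \left(a^{2} + 3 a\right) + 2 = 2 + a^{2} + 3 a$)
$Q{\left(t \right)} = - 20 t$
$M{\left(7 \right)} \left(n{\left(2 \right)} + Q{\left(8 \right)}\right) = - (\left(2 + 2^{2} + 3 \cdot 2\right) - 160) = - (\left(2 + 4 + 6\right) - 160) = - (12 - 160) = \left(-1\right) \left(-148\right) = 148$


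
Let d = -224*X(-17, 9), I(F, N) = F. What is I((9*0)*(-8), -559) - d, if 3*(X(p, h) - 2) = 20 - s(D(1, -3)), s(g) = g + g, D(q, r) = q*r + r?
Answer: 8512/3 ≈ 2837.3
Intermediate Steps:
D(q, r) = r + q*r
s(g) = 2*g
X(p, h) = 38/3 (X(p, h) = 2 + (20 - 2*(-3*(1 + 1)))/3 = 2 + (20 - 2*(-3*2))/3 = 2 + (20 - 2*(-6))/3 = 2 + (20 - 1*(-12))/3 = 2 + (20 + 12)/3 = 2 + (1/3)*32 = 2 + 32/3 = 38/3)
d = -8512/3 (d = -224*38/3 = -8512/3 ≈ -2837.3)
I((9*0)*(-8), -559) - d = (9*0)*(-8) - 1*(-8512/3) = 0*(-8) + 8512/3 = 0 + 8512/3 = 8512/3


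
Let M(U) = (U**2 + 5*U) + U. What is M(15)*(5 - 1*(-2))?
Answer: 2205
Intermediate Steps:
M(U) = U**2 + 6*U
M(15)*(5 - 1*(-2)) = (15*(6 + 15))*(5 - 1*(-2)) = (15*21)*(5 + 2) = 315*7 = 2205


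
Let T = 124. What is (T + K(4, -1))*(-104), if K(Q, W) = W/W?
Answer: -13000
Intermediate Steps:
K(Q, W) = 1
(T + K(4, -1))*(-104) = (124 + 1)*(-104) = 125*(-104) = -13000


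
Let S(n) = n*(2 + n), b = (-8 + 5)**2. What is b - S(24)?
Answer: -615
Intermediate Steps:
b = 9 (b = (-3)**2 = 9)
b - S(24) = 9 - 24*(2 + 24) = 9 - 24*26 = 9 - 1*624 = 9 - 624 = -615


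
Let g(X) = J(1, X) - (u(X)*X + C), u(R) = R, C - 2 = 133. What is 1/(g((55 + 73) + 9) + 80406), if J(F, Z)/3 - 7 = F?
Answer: 1/61526 ≈ 1.6253e-5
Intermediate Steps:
C = 135 (C = 2 + 133 = 135)
J(F, Z) = 21 + 3*F
g(X) = -111 - X² (g(X) = (21 + 3*1) - (X*X + 135) = (21 + 3) - (X² + 135) = 24 - (135 + X²) = 24 + (-135 - X²) = -111 - X²)
1/(g((55 + 73) + 9) + 80406) = 1/((-111 - ((55 + 73) + 9)²) + 80406) = 1/((-111 - (128 + 9)²) + 80406) = 1/((-111 - 1*137²) + 80406) = 1/((-111 - 1*18769) + 80406) = 1/((-111 - 18769) + 80406) = 1/(-18880 + 80406) = 1/61526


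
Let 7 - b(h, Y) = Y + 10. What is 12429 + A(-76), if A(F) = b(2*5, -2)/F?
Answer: 944605/76 ≈ 12429.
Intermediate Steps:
b(h, Y) = -3 - Y (b(h, Y) = 7 - (Y + 10) = 7 - (10 + Y) = 7 + (-10 - Y) = -3 - Y)
A(F) = -1/F (A(F) = (-3 - 1*(-2))/F = (-3 + 2)/F = -1/F)
12429 + A(-76) = 12429 - 1/(-76) = 12429 - 1*(-1/76) = 12429 + 1/76 = 944605/76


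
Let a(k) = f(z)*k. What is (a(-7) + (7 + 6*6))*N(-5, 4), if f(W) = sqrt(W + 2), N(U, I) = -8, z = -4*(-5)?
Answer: -344 + 56*sqrt(22) ≈ -81.337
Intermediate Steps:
z = 20
f(W) = sqrt(2 + W)
a(k) = k*sqrt(22) (a(k) = sqrt(2 + 20)*k = sqrt(22)*k = k*sqrt(22))
(a(-7) + (7 + 6*6))*N(-5, 4) = (-7*sqrt(22) + (7 + 6*6))*(-8) = (-7*sqrt(22) + (7 + 36))*(-8) = (-7*sqrt(22) + 43)*(-8) = (43 - 7*sqrt(22))*(-8) = -344 + 56*sqrt(22)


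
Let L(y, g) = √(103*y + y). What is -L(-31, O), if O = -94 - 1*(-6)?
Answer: -2*I*√806 ≈ -56.78*I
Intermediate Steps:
O = -88 (O = -94 + 6 = -88)
L(y, g) = 2*√26*√y (L(y, g) = √(104*y) = 2*√26*√y)
-L(-31, O) = -2*√26*√(-31) = -2*√26*I*√31 = -2*I*√806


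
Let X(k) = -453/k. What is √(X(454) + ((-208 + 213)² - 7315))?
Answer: I*√1502791302/454 ≈ 85.387*I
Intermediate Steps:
√(X(454) + ((-208 + 213)² - 7315)) = √(-453/454 + ((-208 + 213)² - 7315)) = √(-453*1/454 + (5² - 7315)) = √(-453/454 + (25 - 7315)) = √(-453/454 - 7290) = √(-3310113/454) = I*√1502791302/454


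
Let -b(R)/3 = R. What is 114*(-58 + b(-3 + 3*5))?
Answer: -10716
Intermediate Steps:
b(R) = -3*R
114*(-58 + b(-3 + 3*5)) = 114*(-58 - 3*(-3 + 3*5)) = 114*(-58 - 3*(-3 + 15)) = 114*(-58 - 3*12) = 114*(-58 - 36) = 114*(-94) = -10716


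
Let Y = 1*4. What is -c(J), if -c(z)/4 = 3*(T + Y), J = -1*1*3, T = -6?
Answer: -24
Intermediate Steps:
J = -3 (J = -1*3 = -3)
Y = 4
c(z) = 24 (c(z) = -12*(-6 + 4) = -12*(-2) = -4*(-6) = 24)
-c(J) = -1*24 = -24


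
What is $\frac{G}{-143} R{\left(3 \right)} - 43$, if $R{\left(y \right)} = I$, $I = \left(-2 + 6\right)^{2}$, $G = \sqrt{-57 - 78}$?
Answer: $-43 - \frac{48 i \sqrt{15}}{143} \approx -43.0 - 1.3 i$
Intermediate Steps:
$G = 3 i \sqrt{15}$ ($G = \sqrt{-135} = 3 i \sqrt{15} \approx 11.619 i$)
$I = 16$ ($I = 4^{2} = 16$)
$R{\left(y \right)} = 16$
$\frac{G}{-143} R{\left(3 \right)} - 43 = \frac{3 i \sqrt{15}}{-143} \cdot 16 - 43 = 3 i \sqrt{15} \left(- \frac{1}{143}\right) 16 - 43 = - \frac{3 i \sqrt{15}}{143} \cdot 16 - 43 = - \frac{48 i \sqrt{15}}{143} - 43 = -43 - \frac{48 i \sqrt{15}}{143}$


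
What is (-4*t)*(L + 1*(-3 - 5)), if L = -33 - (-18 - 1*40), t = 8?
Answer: -544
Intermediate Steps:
L = 25 (L = -33 - (-18 - 40) = -33 - 1*(-58) = -33 + 58 = 25)
(-4*t)*(L + 1*(-3 - 5)) = (-4*8)*(25 + 1*(-3 - 5)) = -32*(25 + 1*(-8)) = -32*(25 - 8) = -32*17 = -544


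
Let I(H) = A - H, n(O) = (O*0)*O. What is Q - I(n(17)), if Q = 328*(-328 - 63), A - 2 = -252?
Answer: -127998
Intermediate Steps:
A = -250 (A = 2 - 252 = -250)
n(O) = 0 (n(O) = 0*O = 0)
I(H) = -250 - H
Q = -128248 (Q = 328*(-391) = -128248)
Q - I(n(17)) = -128248 - (-250 - 1*0) = -128248 - (-250 + 0) = -128248 - 1*(-250) = -128248 + 250 = -127998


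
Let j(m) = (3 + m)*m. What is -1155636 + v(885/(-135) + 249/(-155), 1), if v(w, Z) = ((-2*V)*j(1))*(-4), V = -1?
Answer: -1155668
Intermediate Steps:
j(m) = m*(3 + m)
v(w, Z) = -32 (v(w, Z) = ((-2*(-1))*(1*(3 + 1)))*(-4) = (2*(1*4))*(-4) = (2*4)*(-4) = 8*(-4) = -32)
-1155636 + v(885/(-135) + 249/(-155), 1) = -1155636 - 32 = -1155668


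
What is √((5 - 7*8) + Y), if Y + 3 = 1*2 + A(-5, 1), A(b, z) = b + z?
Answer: 2*I*√14 ≈ 7.4833*I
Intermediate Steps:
Y = -5 (Y = -3 + (1*2 + (-5 + 1)) = -3 + (2 - 4) = -3 - 2 = -5)
√((5 - 7*8) + Y) = √((5 - 7*8) - 5) = √((5 - 1*56) - 5) = √((5 - 56) - 5) = √(-51 - 5) = √(-56) = 2*I*√14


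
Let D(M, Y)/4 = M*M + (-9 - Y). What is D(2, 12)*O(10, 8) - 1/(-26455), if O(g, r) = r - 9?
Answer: 1798941/26455 ≈ 68.000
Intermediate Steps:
D(M, Y) = -36 - 4*Y + 4*M² (D(M, Y) = 4*(M*M + (-9 - Y)) = 4*(M² + (-9 - Y)) = 4*(-9 + M² - Y) = -36 - 4*Y + 4*M²)
O(g, r) = -9 + r
D(2, 12)*O(10, 8) - 1/(-26455) = (-36 - 4*12 + 4*2²)*(-9 + 8) - 1/(-26455) = (-36 - 48 + 4*4)*(-1) - 1*(-1/26455) = (-36 - 48 + 16)*(-1) + 1/26455 = -68*(-1) + 1/26455 = 68 + 1/26455 = 1798941/26455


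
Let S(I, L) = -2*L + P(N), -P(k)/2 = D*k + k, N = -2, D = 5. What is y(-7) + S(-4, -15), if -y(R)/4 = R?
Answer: 82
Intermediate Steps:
P(k) = -12*k (P(k) = -2*(5*k + k) = -12*k)
y(R) = -4*R
S(I, L) = 24 - 2*L (S(I, L) = -2*L - 12*(-2) = -2*L + 24 = 24 - 2*L)
y(-7) + S(-4, -15) = -4*(-7) + (24 - 2*(-15)) = 28 + (24 + 30) = 28 + 54 = 82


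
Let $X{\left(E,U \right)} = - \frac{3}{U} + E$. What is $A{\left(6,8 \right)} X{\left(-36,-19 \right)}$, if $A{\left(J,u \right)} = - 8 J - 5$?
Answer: $\frac{36093}{19} \approx 1899.6$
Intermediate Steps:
$X{\left(E,U \right)} = E - \frac{3}{U}$
$A{\left(J,u \right)} = -5 - 8 J$
$A{\left(6,8 \right)} X{\left(-36,-19 \right)} = \left(-5 - 48\right) \left(-36 - \frac{3}{-19}\right) = \left(-5 - 48\right) \left(-36 - - \frac{3}{19}\right) = - 53 \left(-36 + \frac{3}{19}\right) = \left(-53\right) \left(- \frac{681}{19}\right) = \frac{36093}{19}$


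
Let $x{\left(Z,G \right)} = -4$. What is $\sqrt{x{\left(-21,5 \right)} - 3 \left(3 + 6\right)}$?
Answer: $i \sqrt{31} \approx 5.5678 i$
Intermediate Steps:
$\sqrt{x{\left(-21,5 \right)} - 3 \left(3 + 6\right)} = \sqrt{-4 - 3 \left(3 + 6\right)} = \sqrt{-4 - 27} = \sqrt{-31} = i \sqrt{31}$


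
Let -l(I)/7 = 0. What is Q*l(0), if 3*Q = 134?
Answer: 0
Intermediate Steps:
Q = 134/3 (Q = (⅓)*134 = 134/3 ≈ 44.667)
l(I) = 0 (l(I) = -7*0 = 0)
Q*l(0) = (134/3)*0 = 0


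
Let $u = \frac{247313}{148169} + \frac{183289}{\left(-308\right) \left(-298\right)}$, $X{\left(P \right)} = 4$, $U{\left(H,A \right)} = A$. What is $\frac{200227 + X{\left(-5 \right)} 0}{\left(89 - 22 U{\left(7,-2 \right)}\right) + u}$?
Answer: $\frac{388999399367656}{265513772743} \approx 1465.1$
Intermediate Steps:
$u = \frac{7122446319}{1942791928}$ ($u = 247313 \cdot \frac{1}{148169} + \frac{183289}{91784} = \frac{247313}{148169} + 183289 \cdot \frac{1}{91784} = \frac{247313}{148169} + \frac{183289}{91784} = \frac{7122446319}{1942791928} \approx 3.6661$)
$\frac{200227 + X{\left(-5 \right)} 0}{\left(89 - 22 U{\left(7,-2 \right)}\right) + u} = \frac{200227 + 4 \cdot 0}{\left(89 - -44\right) + \frac{7122446319}{1942791928}} = \frac{200227 + 0}{\left(89 + 44\right) + \frac{7122446319}{1942791928}} = \frac{200227}{133 + \frac{7122446319}{1942791928}} = \frac{200227}{\frac{265513772743}{1942791928}} = 200227 \cdot \frac{1942791928}{265513772743} = \frac{388999399367656}{265513772743}$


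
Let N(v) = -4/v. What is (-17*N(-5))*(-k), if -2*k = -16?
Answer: 544/5 ≈ 108.80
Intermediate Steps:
k = 8 (k = -1/2*(-16) = 8)
(-17*N(-5))*(-k) = (-(-68)/(-5))*(-1*8) = -(-68)*(-1)/5*(-8) = -17*4/5*(-8) = -68/5*(-8) = 544/5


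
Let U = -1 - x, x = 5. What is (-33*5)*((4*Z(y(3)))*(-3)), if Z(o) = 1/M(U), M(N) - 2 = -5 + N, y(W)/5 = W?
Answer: -220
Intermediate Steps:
y(W) = 5*W
U = -6 (U = -1 - 1*5 = -1 - 5 = -6)
M(N) = -3 + N (M(N) = 2 + (-5 + N) = -3 + N)
Z(o) = -1/9 (Z(o) = 1/(-3 - 6) = 1/(-9) = -1/9)
(-33*5)*((4*Z(y(3)))*(-3)) = (-33*5)*((4*(-1/9))*(-3)) = -(-220)*(-3)/3 = -165*4/3 = -220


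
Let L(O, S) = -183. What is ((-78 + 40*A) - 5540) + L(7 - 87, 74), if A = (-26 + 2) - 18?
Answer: -7481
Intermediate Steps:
A = -42 (A = -24 - 18 = -42)
((-78 + 40*A) - 5540) + L(7 - 87, 74) = ((-78 + 40*(-42)) - 5540) - 183 = ((-78 - 1680) - 5540) - 183 = (-1758 - 5540) - 183 = -7298 - 183 = -7481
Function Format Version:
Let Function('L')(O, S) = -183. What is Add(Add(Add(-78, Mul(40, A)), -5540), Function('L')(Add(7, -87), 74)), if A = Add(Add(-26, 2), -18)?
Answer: -7481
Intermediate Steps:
A = -42 (A = Add(-24, -18) = -42)
Add(Add(Add(-78, Mul(40, A)), -5540), Function('L')(Add(7, -87), 74)) = Add(Add(Add(-78, Mul(40, -42)), -5540), -183) = Add(Add(Add(-78, -1680), -5540), -183) = Add(Add(-1758, -5540), -183) = Add(-7298, -183) = -7481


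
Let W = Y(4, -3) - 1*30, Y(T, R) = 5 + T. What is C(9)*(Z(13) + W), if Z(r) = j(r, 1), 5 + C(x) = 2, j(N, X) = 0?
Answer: 63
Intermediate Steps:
C(x) = -3 (C(x) = -5 + 2 = -3)
Z(r) = 0
W = -21 (W = (5 + 4) - 1*30 = 9 - 30 = -21)
C(9)*(Z(13) + W) = -3*(0 - 21) = -3*(-21) = 63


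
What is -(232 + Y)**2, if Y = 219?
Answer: -203401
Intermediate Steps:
-(232 + Y)**2 = -(232 + 219)**2 = -1*451**2 = -1*203401 = -203401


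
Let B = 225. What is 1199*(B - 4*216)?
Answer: -766161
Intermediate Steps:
1199*(B - 4*216) = 1199*(225 - 4*216) = 1199*(225 - 864) = 1199*(-639) = -766161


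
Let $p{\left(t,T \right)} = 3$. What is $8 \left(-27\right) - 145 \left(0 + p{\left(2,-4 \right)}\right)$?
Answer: $-651$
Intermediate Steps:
$8 \left(-27\right) - 145 \left(0 + p{\left(2,-4 \right)}\right) = 8 \left(-27\right) - 145 \left(0 + 3\right) = -216 - 435 = -651$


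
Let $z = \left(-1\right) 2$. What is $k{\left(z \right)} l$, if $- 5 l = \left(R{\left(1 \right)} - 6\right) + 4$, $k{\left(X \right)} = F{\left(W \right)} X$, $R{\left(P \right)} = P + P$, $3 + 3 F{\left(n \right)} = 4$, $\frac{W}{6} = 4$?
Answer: $0$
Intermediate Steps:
$W = 24$ ($W = 6 \cdot 4 = 24$)
$z = -2$
$F{\left(n \right)} = \frac{1}{3}$ ($F{\left(n \right)} = -1 + \frac{1}{3} \cdot 4 = -1 + \frac{4}{3} = \frac{1}{3}$)
$R{\left(P \right)} = 2 P$
$k{\left(X \right)} = \frac{X}{3}$
$l = 0$ ($l = - \frac{\left(2 \cdot 1 - 6\right) + 4}{5} = - \frac{\left(2 - 6\right) + 4}{5} = - \frac{-4 + 4}{5} = \left(- \frac{1}{5}\right) 0 = 0$)
$k{\left(z \right)} l = \frac{1}{3} \left(-2\right) 0 = \left(- \frac{2}{3}\right) 0 = 0$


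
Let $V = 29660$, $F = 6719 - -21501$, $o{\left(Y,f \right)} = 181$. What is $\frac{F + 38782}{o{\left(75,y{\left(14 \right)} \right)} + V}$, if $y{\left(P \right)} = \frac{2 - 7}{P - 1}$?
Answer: $\frac{22334}{9947} \approx 2.2453$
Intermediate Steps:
$y{\left(P \right)} = - \frac{5}{-1 + P}$
$F = 28220$ ($F = 6719 + 21501 = 28220$)
$\frac{F + 38782}{o{\left(75,y{\left(14 \right)} \right)} + V} = \frac{28220 + 38782}{181 + 29660} = \frac{67002}{29841} = 67002 \cdot \frac{1}{29841} = \frac{22334}{9947}$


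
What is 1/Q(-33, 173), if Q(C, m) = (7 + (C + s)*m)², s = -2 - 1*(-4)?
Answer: 1/28686736 ≈ 3.4859e-8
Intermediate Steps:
s = 2 (s = -2 + 4 = 2)
Q(C, m) = (7 + m*(2 + C))² (Q(C, m) = (7 + (C + 2)*m)² = (7 + (2 + C)*m)² = (7 + m*(2 + C))²)
1/Q(-33, 173) = 1/((7 + 2*173 - 33*173)²) = 1/((7 + 346 - 5709)²) = 1/((-5356)²) = 1/28686736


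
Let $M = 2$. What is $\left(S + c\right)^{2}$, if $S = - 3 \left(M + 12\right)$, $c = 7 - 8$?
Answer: $1849$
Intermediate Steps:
$c = -1$ ($c = 7 - 8 = -1$)
$S = -42$ ($S = - 3 \left(2 + 12\right) = \left(-3\right) 14 = -42$)
$\left(S + c\right)^{2} = \left(-42 - 1\right)^{2} = \left(-43\right)^{2} = 1849$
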